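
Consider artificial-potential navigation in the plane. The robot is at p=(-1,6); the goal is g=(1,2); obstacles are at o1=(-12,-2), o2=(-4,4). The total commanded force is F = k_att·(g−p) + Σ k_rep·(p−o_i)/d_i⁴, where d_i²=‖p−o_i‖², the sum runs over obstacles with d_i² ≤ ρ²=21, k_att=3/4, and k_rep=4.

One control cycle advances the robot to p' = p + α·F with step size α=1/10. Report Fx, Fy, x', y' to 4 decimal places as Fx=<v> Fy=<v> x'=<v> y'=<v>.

F_att = 3/4·(g−p) = 3/4·(2,-4) = (1.5000,-3.0000)
o1: d²=185 > ρ²=21 → inactive
o2: d²=13 ≤ ρ²=21; F_rep = 4·(3,2)/13² = (0.0710,0.0473)
F = F_att + ΣF_rep = (1.5710,-2.9527)
p' = p + 1/10·F = (-0.8429,5.7047)

Fx=1.5710 Fy=-2.9527 x'=-0.8429 y'=5.7047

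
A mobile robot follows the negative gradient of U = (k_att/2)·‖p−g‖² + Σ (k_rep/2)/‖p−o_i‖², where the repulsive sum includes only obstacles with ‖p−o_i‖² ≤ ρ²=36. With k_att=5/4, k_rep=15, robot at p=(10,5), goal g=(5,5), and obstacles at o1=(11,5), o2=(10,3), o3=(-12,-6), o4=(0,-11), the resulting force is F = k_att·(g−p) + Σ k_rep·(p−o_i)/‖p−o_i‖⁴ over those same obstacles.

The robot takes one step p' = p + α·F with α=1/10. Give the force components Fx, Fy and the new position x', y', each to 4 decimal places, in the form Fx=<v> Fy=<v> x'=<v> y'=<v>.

Fx=-21.2500 Fy=1.8750 x'=7.8750 y'=5.1875

F_att = 5/4·(g−p) = 5/4·(-5,0) = (-6.2500,0.0000)
o1: d²=1 ≤ ρ²=36; F_rep = 15·(-1,0)/1² = (-15.0000,0.0000)
o2: d²=4 ≤ ρ²=36; F_rep = 15·(0,2)/4² = (0.0000,1.8750)
o3: d²=605 > ρ²=36 → inactive
o4: d²=356 > ρ²=36 → inactive
F = F_att + ΣF_rep = (-21.2500,1.8750)
p' = p + 1/10·F = (7.8750,5.1875)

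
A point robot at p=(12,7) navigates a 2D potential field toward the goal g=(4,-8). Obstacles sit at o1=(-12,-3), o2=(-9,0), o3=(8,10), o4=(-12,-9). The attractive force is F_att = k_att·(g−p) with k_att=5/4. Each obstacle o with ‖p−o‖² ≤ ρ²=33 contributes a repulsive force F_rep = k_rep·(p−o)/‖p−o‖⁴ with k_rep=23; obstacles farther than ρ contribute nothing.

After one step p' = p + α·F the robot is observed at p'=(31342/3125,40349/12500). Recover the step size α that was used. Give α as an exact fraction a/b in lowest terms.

α = 1/5

F_att = 5/4·(g−p) = 5/4·(-8,-15) = (-10.0000,-18.7500)
o1: d²=676 > ρ²=33 → inactive
o2: d²=490 > ρ²=33 → inactive
o3: d²=25 ≤ ρ²=33; F_rep = 23·(4,-3)/25² = (0.1472,-0.1104)
o4: d²=832 > ρ²=33 → inactive
F = F_att + ΣF_rep = (-9.8528,-18.8604)
Δp = p'−p = (-1.9706,-3.7721); α = Δx/Fx = (-6158/3125) / (-6158/625) = 1/5
check: Δy/Fy = (-47151/12500) / (-47151/2500) = 1/5 ✓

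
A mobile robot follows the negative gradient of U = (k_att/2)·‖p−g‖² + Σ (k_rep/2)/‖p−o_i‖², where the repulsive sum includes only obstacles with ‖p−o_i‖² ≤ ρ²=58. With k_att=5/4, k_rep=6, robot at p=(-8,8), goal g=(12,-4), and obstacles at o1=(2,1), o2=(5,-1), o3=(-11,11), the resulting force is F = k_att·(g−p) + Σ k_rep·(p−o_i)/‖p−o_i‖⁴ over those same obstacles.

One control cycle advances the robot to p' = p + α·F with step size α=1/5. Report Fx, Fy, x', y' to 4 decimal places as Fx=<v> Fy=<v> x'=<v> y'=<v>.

Fx=25.0556 Fy=-15.0556 x'=-2.9889 y'=4.9889

F_att = 5/4·(g−p) = 5/4·(20,-12) = (25.0000,-15.0000)
o1: d²=149 > ρ²=58 → inactive
o2: d²=250 > ρ²=58 → inactive
o3: d²=18 ≤ ρ²=58; F_rep = 6·(3,-3)/18² = (0.0556,-0.0556)
F = F_att + ΣF_rep = (25.0556,-15.0556)
p' = p + 1/5·F = (-2.9889,4.9889)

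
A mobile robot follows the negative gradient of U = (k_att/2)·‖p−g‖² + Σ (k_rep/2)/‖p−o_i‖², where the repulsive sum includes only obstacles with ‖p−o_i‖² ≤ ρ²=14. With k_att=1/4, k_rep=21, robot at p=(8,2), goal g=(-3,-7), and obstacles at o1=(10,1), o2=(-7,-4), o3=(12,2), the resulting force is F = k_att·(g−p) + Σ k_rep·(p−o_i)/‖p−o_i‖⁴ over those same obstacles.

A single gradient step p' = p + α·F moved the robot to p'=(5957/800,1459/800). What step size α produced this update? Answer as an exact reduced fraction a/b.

F_att = 1/4·(g−p) = 1/4·(-11,-9) = (-2.7500,-2.2500)
o1: d²=5 ≤ ρ²=14; F_rep = 21·(-2,1)/5² = (-1.6800,0.8400)
o2: d²=261 > ρ²=14 → inactive
o3: d²=16 > ρ²=14 → inactive
F = F_att + ΣF_rep = (-4.4300,-1.4100)
Δp = p'−p = (-0.5537,-0.1762); α = Δx/Fx = (-443/800) / (-443/100) = 1/8
check: Δy/Fy = (-141/800) / (-141/100) = 1/8 ✓

α = 1/8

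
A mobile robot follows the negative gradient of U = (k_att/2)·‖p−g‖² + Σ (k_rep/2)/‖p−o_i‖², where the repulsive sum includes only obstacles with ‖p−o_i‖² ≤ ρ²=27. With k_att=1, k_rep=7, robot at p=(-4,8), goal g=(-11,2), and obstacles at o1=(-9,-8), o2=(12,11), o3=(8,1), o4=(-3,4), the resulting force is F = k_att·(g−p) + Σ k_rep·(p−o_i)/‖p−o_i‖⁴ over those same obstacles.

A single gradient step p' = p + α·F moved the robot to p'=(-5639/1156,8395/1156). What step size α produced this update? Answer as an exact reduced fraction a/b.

F_att = 1·(g−p) = 1·(-7,-6) = (-7.0000,-6.0000)
o1: d²=281 > ρ²=27 → inactive
o2: d²=265 > ρ²=27 → inactive
o3: d²=193 > ρ²=27 → inactive
o4: d²=17 ≤ ρ²=27; F_rep = 7·(-1,4)/17² = (-0.0242,0.0969)
F = F_att + ΣF_rep = (-7.0242,-5.9031)
Δp = p'−p = (-0.8780,-0.7379); α = Δx/Fx = (-1015/1156) / (-2030/289) = 1/8
check: Δy/Fy = (-853/1156) / (-1706/289) = 1/8 ✓

α = 1/8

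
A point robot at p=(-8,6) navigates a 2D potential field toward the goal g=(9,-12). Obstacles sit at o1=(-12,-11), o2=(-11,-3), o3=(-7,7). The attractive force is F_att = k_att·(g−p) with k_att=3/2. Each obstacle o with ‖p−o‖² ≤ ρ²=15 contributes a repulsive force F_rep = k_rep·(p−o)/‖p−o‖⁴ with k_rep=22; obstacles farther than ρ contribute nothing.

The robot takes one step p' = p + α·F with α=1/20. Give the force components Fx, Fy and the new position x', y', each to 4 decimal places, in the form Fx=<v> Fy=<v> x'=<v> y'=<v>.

Fx=20.0000 Fy=-32.5000 x'=-7.0000 y'=4.3750

F_att = 3/2·(g−p) = 3/2·(17,-18) = (25.5000,-27.0000)
o1: d²=305 > ρ²=15 → inactive
o2: d²=90 > ρ²=15 → inactive
o3: d²=2 ≤ ρ²=15; F_rep = 22·(-1,-1)/2² = (-5.5000,-5.5000)
F = F_att + ΣF_rep = (20.0000,-32.5000)
p' = p + 1/20·F = (-7.0000,4.3750)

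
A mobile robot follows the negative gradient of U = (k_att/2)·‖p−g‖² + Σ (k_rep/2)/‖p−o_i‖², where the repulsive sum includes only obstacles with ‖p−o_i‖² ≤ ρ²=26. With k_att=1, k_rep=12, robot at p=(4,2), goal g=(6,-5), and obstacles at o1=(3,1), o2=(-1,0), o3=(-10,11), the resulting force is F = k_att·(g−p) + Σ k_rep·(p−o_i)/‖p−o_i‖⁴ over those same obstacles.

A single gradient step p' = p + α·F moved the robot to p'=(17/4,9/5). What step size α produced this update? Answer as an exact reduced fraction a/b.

α = 1/20

F_att = 1·(g−p) = 1·(2,-7) = (2.0000,-7.0000)
o1: d²=2 ≤ ρ²=26; F_rep = 12·(1,1)/2² = (3.0000,3.0000)
o2: d²=29 > ρ²=26 → inactive
o3: d²=277 > ρ²=26 → inactive
F = F_att + ΣF_rep = (5.0000,-4.0000)
Δp = p'−p = (0.2500,-0.2000); α = Δx/Fx = (1/4) / (5) = 1/20
check: Δy/Fy = (-1/5) / (-4) = 1/20 ✓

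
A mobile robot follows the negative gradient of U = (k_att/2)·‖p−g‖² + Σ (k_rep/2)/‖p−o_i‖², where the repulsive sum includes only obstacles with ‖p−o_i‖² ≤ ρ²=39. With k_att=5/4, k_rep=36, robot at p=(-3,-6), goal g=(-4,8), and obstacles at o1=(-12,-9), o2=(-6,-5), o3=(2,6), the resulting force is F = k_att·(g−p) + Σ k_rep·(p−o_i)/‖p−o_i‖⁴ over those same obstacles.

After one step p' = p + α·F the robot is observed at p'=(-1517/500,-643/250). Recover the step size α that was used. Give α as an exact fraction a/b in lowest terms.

α = 1/5

F_att = 5/4·(g−p) = 5/4·(-1,14) = (-1.2500,17.5000)
o1: d²=90 > ρ²=39 → inactive
o2: d²=10 ≤ ρ²=39; F_rep = 36·(3,-1)/10² = (1.0800,-0.3600)
o3: d²=169 > ρ²=39 → inactive
F = F_att + ΣF_rep = (-0.1700,17.1400)
Δp = p'−p = (-0.0340,3.4280); α = Δx/Fx = (-17/500) / (-17/100) = 1/5
check: Δy/Fy = (857/250) / (857/50) = 1/5 ✓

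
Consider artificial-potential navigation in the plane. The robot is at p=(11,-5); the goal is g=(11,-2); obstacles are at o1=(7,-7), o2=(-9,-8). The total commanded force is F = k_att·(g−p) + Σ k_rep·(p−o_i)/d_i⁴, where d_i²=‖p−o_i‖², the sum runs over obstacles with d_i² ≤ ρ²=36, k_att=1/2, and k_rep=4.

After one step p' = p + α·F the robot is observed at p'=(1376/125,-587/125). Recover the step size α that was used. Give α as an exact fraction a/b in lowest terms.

F_att = 1/2·(g−p) = 1/2·(0,3) = (0.0000,1.5000)
o1: d²=20 ≤ ρ²=36; F_rep = 4·(4,2)/20² = (0.0400,0.0200)
o2: d²=409 > ρ²=36 → inactive
F = F_att + ΣF_rep = (0.0400,1.5200)
Δp = p'−p = (0.0080,0.3040); α = Δx/Fx = (1/125) / (1/25) = 1/5
check: Δy/Fy = (38/125) / (38/25) = 1/5 ✓

α = 1/5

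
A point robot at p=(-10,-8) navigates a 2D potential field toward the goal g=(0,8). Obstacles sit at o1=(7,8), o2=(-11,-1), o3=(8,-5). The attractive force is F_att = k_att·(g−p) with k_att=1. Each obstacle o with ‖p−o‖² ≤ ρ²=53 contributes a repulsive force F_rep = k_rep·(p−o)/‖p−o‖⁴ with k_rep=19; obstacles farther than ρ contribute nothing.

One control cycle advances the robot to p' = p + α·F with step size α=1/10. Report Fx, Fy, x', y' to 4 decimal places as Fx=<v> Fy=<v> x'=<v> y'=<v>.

F_att = 1·(g−p) = 1·(10,16) = (10.0000,16.0000)
o1: d²=545 > ρ²=53 → inactive
o2: d²=50 ≤ ρ²=53; F_rep = 19·(1,-7)/50² = (0.0076,-0.0532)
o3: d²=333 > ρ²=53 → inactive
F = F_att + ΣF_rep = (10.0076,15.9468)
p' = p + 1/10·F = (-8.9992,-6.4053)

Fx=10.0076 Fy=15.9468 x'=-8.9992 y'=-6.4053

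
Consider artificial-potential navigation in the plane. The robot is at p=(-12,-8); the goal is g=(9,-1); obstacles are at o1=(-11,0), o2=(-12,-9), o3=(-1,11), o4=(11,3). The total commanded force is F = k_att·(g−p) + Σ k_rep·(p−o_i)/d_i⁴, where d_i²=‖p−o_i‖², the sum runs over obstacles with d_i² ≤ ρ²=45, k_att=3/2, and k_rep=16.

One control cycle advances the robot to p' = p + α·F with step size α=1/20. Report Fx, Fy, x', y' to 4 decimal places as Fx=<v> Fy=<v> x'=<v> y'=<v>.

F_att = 3/2·(g−p) = 3/2·(21,7) = (31.5000,10.5000)
o1: d²=65 > ρ²=45 → inactive
o2: d²=1 ≤ ρ²=45; F_rep = 16·(0,1)/1² = (0.0000,16.0000)
o3: d²=482 > ρ²=45 → inactive
o4: d²=650 > ρ²=45 → inactive
F = F_att + ΣF_rep = (31.5000,26.5000)
p' = p + 1/20·F = (-10.4250,-6.6750)

Fx=31.5000 Fy=26.5000 x'=-10.4250 y'=-6.6750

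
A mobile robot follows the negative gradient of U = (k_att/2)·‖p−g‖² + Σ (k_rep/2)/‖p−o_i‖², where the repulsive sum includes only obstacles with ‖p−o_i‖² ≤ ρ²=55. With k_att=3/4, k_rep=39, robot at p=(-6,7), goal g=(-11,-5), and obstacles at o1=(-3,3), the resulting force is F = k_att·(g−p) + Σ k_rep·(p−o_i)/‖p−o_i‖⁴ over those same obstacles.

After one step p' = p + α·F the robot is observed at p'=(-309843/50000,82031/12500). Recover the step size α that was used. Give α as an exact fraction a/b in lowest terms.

F_att = 3/4·(g−p) = 3/4·(-5,-12) = (-3.7500,-9.0000)
o1: d²=25 ≤ ρ²=55; F_rep = 39·(-3,4)/25² = (-0.1872,0.2496)
F = F_att + ΣF_rep = (-3.9372,-8.7504)
Δp = p'−p = (-0.1969,-0.4375); α = Δx/Fx = (-9843/50000) / (-9843/2500) = 1/20
check: Δy/Fy = (-5469/12500) / (-5469/625) = 1/20 ✓

α = 1/20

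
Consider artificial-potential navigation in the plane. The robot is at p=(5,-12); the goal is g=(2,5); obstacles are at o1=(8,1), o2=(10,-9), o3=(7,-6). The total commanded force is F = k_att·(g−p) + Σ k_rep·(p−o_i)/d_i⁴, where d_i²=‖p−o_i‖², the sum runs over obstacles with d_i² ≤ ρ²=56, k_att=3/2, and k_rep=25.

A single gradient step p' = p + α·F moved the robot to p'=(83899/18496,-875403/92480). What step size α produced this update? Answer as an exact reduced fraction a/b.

F_att = 3/2·(g−p) = 3/2·(-3,17) = (-4.5000,25.5000)
o1: d²=178 > ρ²=56 → inactive
o2: d²=34 ≤ ρ²=56; F_rep = 25·(-5,-3)/34² = (-0.1081,-0.0649)
o3: d²=40 ≤ ρ²=56; F_rep = 25·(-2,-6)/40² = (-0.0312,-0.0938)
F = F_att + ΣF_rep = (-4.6394,25.3414)
Δp = p'−p = (-0.4639,2.5341); α = Δx/Fx = (-8581/18496) / (-42905/9248) = 1/10
check: Δy/Fy = (234357/92480) / (234357/9248) = 1/10 ✓

α = 1/10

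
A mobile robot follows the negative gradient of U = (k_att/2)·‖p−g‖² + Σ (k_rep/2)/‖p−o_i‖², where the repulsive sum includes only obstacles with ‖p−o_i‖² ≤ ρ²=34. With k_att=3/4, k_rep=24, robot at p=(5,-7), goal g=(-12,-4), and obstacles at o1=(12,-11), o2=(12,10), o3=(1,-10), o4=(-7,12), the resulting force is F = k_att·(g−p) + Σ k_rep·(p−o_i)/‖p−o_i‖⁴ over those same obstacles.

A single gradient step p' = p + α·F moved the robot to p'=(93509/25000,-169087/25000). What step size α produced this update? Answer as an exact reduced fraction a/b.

α = 1/10

F_att = 3/4·(g−p) = 3/4·(-17,3) = (-12.7500,2.2500)
o1: d²=65 > ρ²=34 → inactive
o2: d²=338 > ρ²=34 → inactive
o3: d²=25 ≤ ρ²=34; F_rep = 24·(4,3)/25² = (0.1536,0.1152)
o4: d²=505 > ρ²=34 → inactive
F = F_att + ΣF_rep = (-12.5964,2.3652)
Δp = p'−p = (-1.2596,0.2365); α = Δx/Fx = (-31491/25000) / (-31491/2500) = 1/10
check: Δy/Fy = (5913/25000) / (5913/2500) = 1/10 ✓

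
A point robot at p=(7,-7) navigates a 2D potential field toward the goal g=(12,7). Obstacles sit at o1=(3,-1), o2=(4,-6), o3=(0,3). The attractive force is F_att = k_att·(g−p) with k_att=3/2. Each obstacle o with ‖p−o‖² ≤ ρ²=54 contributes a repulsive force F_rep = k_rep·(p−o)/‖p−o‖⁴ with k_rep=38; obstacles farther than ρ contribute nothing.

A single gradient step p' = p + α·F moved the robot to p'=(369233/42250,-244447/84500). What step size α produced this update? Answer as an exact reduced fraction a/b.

F_att = 3/2·(g−p) = 3/2·(5,14) = (7.5000,21.0000)
o1: d²=52 ≤ ρ²=54; F_rep = 38·(4,-6)/52² = (0.0562,-0.0843)
o2: d²=10 ≤ ρ²=54; F_rep = 38·(3,-1)/10² = (1.1400,-0.3800)
o3: d²=149 > ρ²=54 → inactive
F = F_att + ΣF_rep = (8.6962,20.5357)
Δp = p'−p = (1.7392,4.1071); α = Δx/Fx = (73483/42250) / (73483/8450) = 1/5
check: Δy/Fy = (347053/84500) / (347053/16900) = 1/5 ✓

α = 1/5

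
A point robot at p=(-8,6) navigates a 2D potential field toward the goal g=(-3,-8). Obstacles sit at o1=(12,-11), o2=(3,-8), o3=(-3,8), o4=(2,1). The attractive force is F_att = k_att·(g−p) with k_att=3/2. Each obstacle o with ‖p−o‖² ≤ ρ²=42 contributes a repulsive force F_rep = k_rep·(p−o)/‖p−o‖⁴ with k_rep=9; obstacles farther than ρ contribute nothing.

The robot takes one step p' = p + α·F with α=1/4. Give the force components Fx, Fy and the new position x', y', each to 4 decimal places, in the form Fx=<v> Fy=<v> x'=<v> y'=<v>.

F_att = 3/2·(g−p) = 3/2·(5,-14) = (7.5000,-21.0000)
o1: d²=689 > ρ²=42 → inactive
o2: d²=317 > ρ²=42 → inactive
o3: d²=29 ≤ ρ²=42; F_rep = 9·(-5,-2)/29² = (-0.0535,-0.0214)
o4: d²=125 > ρ²=42 → inactive
F = F_att + ΣF_rep = (7.4465,-21.0214)
p' = p + 1/4·F = (-6.1384,0.7446)

Fx=7.4465 Fy=-21.0214 x'=-6.1384 y'=0.7446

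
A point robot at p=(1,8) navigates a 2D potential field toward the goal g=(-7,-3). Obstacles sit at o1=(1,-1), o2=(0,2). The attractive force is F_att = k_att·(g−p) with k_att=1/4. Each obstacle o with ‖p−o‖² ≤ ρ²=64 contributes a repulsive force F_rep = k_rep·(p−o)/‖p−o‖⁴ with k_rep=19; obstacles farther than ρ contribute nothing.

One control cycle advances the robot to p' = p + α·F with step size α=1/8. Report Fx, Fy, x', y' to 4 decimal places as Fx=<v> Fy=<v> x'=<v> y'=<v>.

Fx=-1.9861 Fy=-2.6667 x'=0.7517 y'=7.6667

F_att = 1/4·(g−p) = 1/4·(-8,-11) = (-2.0000,-2.7500)
o1: d²=81 > ρ²=64 → inactive
o2: d²=37 ≤ ρ²=64; F_rep = 19·(1,6)/37² = (0.0139,0.0833)
F = F_att + ΣF_rep = (-1.9861,-2.6667)
p' = p + 1/8·F = (0.7517,7.6667)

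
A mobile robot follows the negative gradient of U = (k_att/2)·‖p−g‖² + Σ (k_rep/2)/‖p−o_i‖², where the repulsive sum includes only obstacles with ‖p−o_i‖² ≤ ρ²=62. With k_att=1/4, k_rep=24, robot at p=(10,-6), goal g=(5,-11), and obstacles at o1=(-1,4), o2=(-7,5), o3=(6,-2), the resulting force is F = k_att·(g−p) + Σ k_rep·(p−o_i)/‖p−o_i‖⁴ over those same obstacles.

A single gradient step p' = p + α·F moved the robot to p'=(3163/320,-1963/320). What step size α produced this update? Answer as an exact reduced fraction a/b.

α = 1/10

F_att = 1/4·(g−p) = 1/4·(-5,-5) = (-1.2500,-1.2500)
o1: d²=221 > ρ²=62 → inactive
o2: d²=410 > ρ²=62 → inactive
o3: d²=32 ≤ ρ²=62; F_rep = 24·(4,-4)/32² = (0.0938,-0.0938)
F = F_att + ΣF_rep = (-1.1562,-1.3438)
Δp = p'−p = (-0.1156,-0.1344); α = Δx/Fx = (-37/320) / (-37/32) = 1/10
check: Δy/Fy = (-43/320) / (-43/32) = 1/10 ✓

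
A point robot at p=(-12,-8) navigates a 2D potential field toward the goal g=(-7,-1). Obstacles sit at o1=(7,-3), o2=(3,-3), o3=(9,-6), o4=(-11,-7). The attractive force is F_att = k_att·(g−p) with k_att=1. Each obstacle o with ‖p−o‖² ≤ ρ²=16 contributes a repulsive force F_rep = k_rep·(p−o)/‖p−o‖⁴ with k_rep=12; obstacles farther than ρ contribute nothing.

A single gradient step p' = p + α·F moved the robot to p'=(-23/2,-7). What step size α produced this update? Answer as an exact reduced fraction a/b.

F_att = 1·(g−p) = 1·(5,7) = (5.0000,7.0000)
o1: d²=386 > ρ²=16 → inactive
o2: d²=250 > ρ²=16 → inactive
o3: d²=445 > ρ²=16 → inactive
o4: d²=2 ≤ ρ²=16; F_rep = 12·(-1,-1)/2² = (-3.0000,-3.0000)
F = F_att + ΣF_rep = (2.0000,4.0000)
Δp = p'−p = (0.5000,1.0000); α = Δx/Fx = (1/2) / (2) = 1/4
check: Δy/Fy = (1) / (4) = 1/4 ✓

α = 1/4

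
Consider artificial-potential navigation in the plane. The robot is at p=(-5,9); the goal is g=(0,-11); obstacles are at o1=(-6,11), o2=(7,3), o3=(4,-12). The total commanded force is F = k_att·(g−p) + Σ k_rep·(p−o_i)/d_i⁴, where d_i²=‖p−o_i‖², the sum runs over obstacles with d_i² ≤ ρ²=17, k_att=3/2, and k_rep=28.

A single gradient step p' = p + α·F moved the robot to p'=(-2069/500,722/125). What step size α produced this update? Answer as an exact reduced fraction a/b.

α = 1/10

F_att = 3/2·(g−p) = 3/2·(5,-20) = (7.5000,-30.0000)
o1: d²=5 ≤ ρ²=17; F_rep = 28·(1,-2)/5² = (1.1200,-2.2400)
o2: d²=180 > ρ²=17 → inactive
o3: d²=522 > ρ²=17 → inactive
F = F_att + ΣF_rep = (8.6200,-32.2400)
Δp = p'−p = (0.8620,-3.2240); α = Δx/Fx = (431/500) / (431/50) = 1/10
check: Δy/Fy = (-403/125) / (-806/25) = 1/10 ✓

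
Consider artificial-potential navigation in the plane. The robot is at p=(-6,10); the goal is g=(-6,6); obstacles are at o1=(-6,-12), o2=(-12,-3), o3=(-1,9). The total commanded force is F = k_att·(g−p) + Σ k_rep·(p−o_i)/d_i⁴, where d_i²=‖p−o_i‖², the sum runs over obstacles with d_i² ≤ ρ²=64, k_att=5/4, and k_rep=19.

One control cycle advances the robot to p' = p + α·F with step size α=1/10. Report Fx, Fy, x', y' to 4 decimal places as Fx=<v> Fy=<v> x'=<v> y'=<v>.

F_att = 5/4·(g−p) = 5/4·(0,-4) = (0.0000,-5.0000)
o1: d²=484 > ρ²=64 → inactive
o2: d²=205 > ρ²=64 → inactive
o3: d²=26 ≤ ρ²=64; F_rep = 19·(-5,1)/26² = (-0.1405,0.0281)
F = F_att + ΣF_rep = (-0.1405,-4.9719)
p' = p + 1/10·F = (-6.0141,9.5028)

Fx=-0.1405 Fy=-4.9719 x'=-6.0141 y'=9.5028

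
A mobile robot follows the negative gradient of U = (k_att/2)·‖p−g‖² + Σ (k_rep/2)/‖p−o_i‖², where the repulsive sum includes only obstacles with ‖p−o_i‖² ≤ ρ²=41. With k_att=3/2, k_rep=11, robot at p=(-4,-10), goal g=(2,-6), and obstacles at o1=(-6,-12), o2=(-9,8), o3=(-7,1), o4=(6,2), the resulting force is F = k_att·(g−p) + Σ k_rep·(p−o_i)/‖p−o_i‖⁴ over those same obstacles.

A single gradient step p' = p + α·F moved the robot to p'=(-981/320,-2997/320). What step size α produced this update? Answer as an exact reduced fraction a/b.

α = 1/10

F_att = 3/2·(g−p) = 3/2·(6,4) = (9.0000,6.0000)
o1: d²=8 ≤ ρ²=41; F_rep = 11·(2,2)/8² = (0.3438,0.3438)
o2: d²=349 > ρ²=41 → inactive
o3: d²=130 > ρ²=41 → inactive
o4: d²=244 > ρ²=41 → inactive
F = F_att + ΣF_rep = (9.3438,6.3438)
Δp = p'−p = (0.9344,0.6344); α = Δx/Fx = (299/320) / (299/32) = 1/10
check: Δy/Fy = (203/320) / (203/32) = 1/10 ✓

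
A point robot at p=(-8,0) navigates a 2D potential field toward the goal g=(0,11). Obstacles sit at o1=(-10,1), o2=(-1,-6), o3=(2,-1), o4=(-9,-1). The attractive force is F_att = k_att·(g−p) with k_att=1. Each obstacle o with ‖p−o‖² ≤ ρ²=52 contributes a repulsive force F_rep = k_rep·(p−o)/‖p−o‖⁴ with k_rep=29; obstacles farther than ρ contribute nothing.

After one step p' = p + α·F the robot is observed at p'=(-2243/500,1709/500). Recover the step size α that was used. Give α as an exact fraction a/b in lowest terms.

α = 1/5

F_att = 1·(g−p) = 1·(8,11) = (8.0000,11.0000)
o1: d²=5 ≤ ρ²=52; F_rep = 29·(2,-1)/5² = (2.3200,-1.1600)
o2: d²=85 > ρ²=52 → inactive
o3: d²=101 > ρ²=52 → inactive
o4: d²=2 ≤ ρ²=52; F_rep = 29·(1,1)/2² = (7.2500,7.2500)
F = F_att + ΣF_rep = (17.5700,17.0900)
Δp = p'−p = (3.5140,3.4180); α = Δx/Fx = (1757/500) / (1757/100) = 1/5
check: Δy/Fy = (1709/500) / (1709/100) = 1/5 ✓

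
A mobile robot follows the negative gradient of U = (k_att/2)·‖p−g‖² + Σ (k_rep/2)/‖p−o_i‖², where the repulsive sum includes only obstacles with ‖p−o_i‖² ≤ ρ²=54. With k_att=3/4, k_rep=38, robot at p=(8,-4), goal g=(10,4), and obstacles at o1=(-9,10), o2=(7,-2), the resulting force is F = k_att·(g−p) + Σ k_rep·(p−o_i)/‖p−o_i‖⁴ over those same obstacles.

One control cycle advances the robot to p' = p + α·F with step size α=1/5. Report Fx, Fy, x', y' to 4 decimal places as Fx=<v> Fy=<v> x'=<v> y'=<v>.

F_att = 3/4·(g−p) = 3/4·(2,8) = (1.5000,6.0000)
o1: d²=485 > ρ²=54 → inactive
o2: d²=5 ≤ ρ²=54; F_rep = 38·(1,-2)/5² = (1.5200,-3.0400)
F = F_att + ΣF_rep = (3.0200,2.9600)
p' = p + 1/5·F = (8.6040,-3.4080)

Fx=3.0200 Fy=2.9600 x'=8.6040 y'=-3.4080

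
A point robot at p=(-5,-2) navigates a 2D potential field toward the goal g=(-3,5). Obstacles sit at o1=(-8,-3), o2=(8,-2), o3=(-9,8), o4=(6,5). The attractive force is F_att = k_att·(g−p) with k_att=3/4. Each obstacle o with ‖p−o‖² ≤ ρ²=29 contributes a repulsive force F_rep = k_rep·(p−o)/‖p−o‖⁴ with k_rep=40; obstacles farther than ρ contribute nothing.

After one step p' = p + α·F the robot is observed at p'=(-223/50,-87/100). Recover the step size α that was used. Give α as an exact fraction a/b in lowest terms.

F_att = 3/4·(g−p) = 3/4·(2,7) = (1.5000,5.2500)
o1: d²=10 ≤ ρ²=29; F_rep = 40·(3,1)/10² = (1.2000,0.4000)
o2: d²=169 > ρ²=29 → inactive
o3: d²=116 > ρ²=29 → inactive
o4: d²=170 > ρ²=29 → inactive
F = F_att + ΣF_rep = (2.7000,5.6500)
Δp = p'−p = (0.5400,1.1300); α = Δx/Fx = (27/50) / (27/10) = 1/5
check: Δy/Fy = (113/100) / (113/20) = 1/5 ✓

α = 1/5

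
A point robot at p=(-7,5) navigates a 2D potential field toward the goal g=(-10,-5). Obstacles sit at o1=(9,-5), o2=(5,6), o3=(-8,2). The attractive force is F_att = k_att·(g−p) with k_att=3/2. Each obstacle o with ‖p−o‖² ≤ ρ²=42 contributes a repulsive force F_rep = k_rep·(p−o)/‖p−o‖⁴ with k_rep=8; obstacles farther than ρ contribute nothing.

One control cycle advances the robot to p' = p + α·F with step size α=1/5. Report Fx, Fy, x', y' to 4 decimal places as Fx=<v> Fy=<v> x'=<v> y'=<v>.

F_att = 3/2·(g−p) = 3/2·(-3,-10) = (-4.5000,-15.0000)
o1: d²=356 > ρ²=42 → inactive
o2: d²=145 > ρ²=42 → inactive
o3: d²=10 ≤ ρ²=42; F_rep = 8·(1,3)/10² = (0.0800,0.2400)
F = F_att + ΣF_rep = (-4.4200,-14.7600)
p' = p + 1/5·F = (-7.8840,2.0480)

Fx=-4.4200 Fy=-14.7600 x'=-7.8840 y'=2.0480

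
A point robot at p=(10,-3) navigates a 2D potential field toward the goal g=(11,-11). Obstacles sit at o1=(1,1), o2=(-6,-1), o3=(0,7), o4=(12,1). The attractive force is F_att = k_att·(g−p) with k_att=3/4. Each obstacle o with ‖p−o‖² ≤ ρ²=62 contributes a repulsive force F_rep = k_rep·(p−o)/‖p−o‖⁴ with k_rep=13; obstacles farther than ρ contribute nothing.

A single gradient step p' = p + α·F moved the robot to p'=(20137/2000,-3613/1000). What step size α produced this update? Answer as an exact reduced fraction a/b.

F_att = 3/4·(g−p) = 3/4·(1,-8) = (0.7500,-6.0000)
o1: d²=97 > ρ²=62 → inactive
o2: d²=260 > ρ²=62 → inactive
o3: d²=200 > ρ²=62 → inactive
o4: d²=20 ≤ ρ²=62; F_rep = 13·(-2,-4)/20² = (-0.0650,-0.1300)
F = F_att + ΣF_rep = (0.6850,-6.1300)
Δp = p'−p = (0.0685,-0.6130); α = Δx/Fx = (137/2000) / (137/200) = 1/10
check: Δy/Fy = (-613/1000) / (-613/100) = 1/10 ✓

α = 1/10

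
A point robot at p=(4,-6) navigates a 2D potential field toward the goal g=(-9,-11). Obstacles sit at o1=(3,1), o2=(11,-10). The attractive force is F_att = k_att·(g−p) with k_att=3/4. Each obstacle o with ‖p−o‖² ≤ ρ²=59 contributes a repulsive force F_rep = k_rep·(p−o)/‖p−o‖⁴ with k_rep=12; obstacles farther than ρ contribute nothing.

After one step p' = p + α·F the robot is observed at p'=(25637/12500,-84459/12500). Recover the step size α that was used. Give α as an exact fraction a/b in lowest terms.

F_att = 3/4·(g−p) = 3/4·(-13,-5) = (-9.7500,-3.7500)
o1: d²=50 ≤ ρ²=59; F_rep = 12·(1,-7)/50² = (0.0048,-0.0336)
o2: d²=65 > ρ²=59 → inactive
F = F_att + ΣF_rep = (-9.7452,-3.7836)
Δp = p'−p = (-1.9490,-0.7567); α = Δx/Fx = (-24363/12500) / (-24363/2500) = 1/5
check: Δy/Fy = (-9459/12500) / (-9459/2500) = 1/5 ✓

α = 1/5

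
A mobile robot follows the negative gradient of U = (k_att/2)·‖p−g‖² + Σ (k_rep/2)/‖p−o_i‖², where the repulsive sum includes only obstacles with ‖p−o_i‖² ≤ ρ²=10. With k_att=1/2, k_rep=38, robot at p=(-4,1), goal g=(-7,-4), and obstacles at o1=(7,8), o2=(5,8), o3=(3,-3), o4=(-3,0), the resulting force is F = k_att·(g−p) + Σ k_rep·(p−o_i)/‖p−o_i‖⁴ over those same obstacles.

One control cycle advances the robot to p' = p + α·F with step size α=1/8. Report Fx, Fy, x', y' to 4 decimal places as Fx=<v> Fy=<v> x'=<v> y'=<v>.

F_att = 1/2·(g−p) = 1/2·(-3,-5) = (-1.5000,-2.5000)
o1: d²=170 > ρ²=10 → inactive
o2: d²=130 > ρ²=10 → inactive
o3: d²=65 > ρ²=10 → inactive
o4: d²=2 ≤ ρ²=10; F_rep = 38·(-1,1)/2² = (-9.5000,9.5000)
F = F_att + ΣF_rep = (-11.0000,7.0000)
p' = p + 1/8·F = (-5.3750,1.8750)

Fx=-11.0000 Fy=7.0000 x'=-5.3750 y'=1.8750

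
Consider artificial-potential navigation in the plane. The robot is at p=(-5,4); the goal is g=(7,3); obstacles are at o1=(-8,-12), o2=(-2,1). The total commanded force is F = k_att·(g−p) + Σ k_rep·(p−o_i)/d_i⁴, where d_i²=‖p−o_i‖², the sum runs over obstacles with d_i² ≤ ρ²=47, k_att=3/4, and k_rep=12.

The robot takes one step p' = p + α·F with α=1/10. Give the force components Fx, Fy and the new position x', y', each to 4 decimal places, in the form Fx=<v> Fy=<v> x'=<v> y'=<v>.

Fx=8.8889 Fy=-0.6389 x'=-4.1111 y'=3.9361

F_att = 3/4·(g−p) = 3/4·(12,-1) = (9.0000,-0.7500)
o1: d²=265 > ρ²=47 → inactive
o2: d²=18 ≤ ρ²=47; F_rep = 12·(-3,3)/18² = (-0.1111,0.1111)
F = F_att + ΣF_rep = (8.8889,-0.6389)
p' = p + 1/10·F = (-4.1111,3.9361)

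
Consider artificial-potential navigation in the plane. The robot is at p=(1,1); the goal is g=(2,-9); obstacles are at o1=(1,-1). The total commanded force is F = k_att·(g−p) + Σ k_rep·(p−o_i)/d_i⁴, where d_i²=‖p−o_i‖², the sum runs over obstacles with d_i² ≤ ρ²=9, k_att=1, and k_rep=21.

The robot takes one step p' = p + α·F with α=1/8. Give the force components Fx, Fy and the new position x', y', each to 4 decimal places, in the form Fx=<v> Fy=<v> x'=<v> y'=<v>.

F_att = 1·(g−p) = 1·(1,-10) = (1.0000,-10.0000)
o1: d²=4 ≤ ρ²=9; F_rep = 21·(0,2)/4² = (0.0000,2.6250)
F = F_att + ΣF_rep = (1.0000,-7.3750)
p' = p + 1/8·F = (1.1250,0.0781)

Fx=1.0000 Fy=-7.3750 x'=1.1250 y'=0.0781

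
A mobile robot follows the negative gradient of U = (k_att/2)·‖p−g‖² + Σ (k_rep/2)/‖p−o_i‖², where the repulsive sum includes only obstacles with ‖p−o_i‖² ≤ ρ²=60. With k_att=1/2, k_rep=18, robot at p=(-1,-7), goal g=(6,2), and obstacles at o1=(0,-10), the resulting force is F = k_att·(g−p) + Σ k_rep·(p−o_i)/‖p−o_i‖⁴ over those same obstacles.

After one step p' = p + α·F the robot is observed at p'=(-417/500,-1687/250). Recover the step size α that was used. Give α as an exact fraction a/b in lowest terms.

F_att = 1/2·(g−p) = 1/2·(7,9) = (3.5000,4.5000)
o1: d²=10 ≤ ρ²=60; F_rep = 18·(-1,3)/10² = (-0.1800,0.5400)
F = F_att + ΣF_rep = (3.3200,5.0400)
Δp = p'−p = (0.1660,0.2520); α = Δx/Fx = (83/500) / (83/25) = 1/20
check: Δy/Fy = (63/250) / (126/25) = 1/20 ✓

α = 1/20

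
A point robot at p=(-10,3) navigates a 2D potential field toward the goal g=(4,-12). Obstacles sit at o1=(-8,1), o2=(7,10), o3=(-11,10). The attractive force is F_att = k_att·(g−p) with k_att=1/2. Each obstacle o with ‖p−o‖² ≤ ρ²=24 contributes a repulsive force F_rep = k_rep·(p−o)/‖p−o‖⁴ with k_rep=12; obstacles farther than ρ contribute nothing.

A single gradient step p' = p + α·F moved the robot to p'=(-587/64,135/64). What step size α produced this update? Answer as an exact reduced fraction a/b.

α = 1/8

F_att = 1/2·(g−p) = 1/2·(14,-15) = (7.0000,-7.5000)
o1: d²=8 ≤ ρ²=24; F_rep = 12·(-2,2)/8² = (-0.3750,0.3750)
o2: d²=338 > ρ²=24 → inactive
o3: d²=50 > ρ²=24 → inactive
F = F_att + ΣF_rep = (6.6250,-7.1250)
Δp = p'−p = (0.8281,-0.8906); α = Δx/Fx = (53/64) / (53/8) = 1/8
check: Δy/Fy = (-57/64) / (-57/8) = 1/8 ✓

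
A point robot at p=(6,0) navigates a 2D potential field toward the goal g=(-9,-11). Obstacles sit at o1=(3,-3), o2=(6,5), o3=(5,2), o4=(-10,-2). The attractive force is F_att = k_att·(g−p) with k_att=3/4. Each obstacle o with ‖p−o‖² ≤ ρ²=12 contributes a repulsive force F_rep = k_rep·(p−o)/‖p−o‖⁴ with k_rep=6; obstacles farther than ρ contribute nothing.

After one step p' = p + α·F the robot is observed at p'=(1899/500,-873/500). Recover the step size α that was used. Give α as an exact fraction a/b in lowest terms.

F_att = 3/4·(g−p) = 3/4·(-15,-11) = (-11.2500,-8.2500)
o1: d²=18 > ρ²=12 → inactive
o2: d²=25 > ρ²=12 → inactive
o3: d²=5 ≤ ρ²=12; F_rep = 6·(1,-2)/5² = (0.2400,-0.4800)
o4: d²=260 > ρ²=12 → inactive
F = F_att + ΣF_rep = (-11.0100,-8.7300)
Δp = p'−p = (-2.2020,-1.7460); α = Δx/Fx = (-1101/500) / (-1101/100) = 1/5
check: Δy/Fy = (-873/500) / (-873/100) = 1/5 ✓

α = 1/5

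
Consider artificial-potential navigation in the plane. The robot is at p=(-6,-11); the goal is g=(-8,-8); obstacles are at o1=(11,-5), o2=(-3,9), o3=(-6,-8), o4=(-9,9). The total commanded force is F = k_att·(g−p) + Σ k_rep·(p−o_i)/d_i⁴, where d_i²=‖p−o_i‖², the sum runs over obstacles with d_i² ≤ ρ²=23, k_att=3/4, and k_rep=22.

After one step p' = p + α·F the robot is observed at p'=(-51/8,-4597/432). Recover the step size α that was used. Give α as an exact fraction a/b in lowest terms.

α = 1/4

F_att = 3/4·(g−p) = 3/4·(-2,3) = (-1.5000,2.2500)
o1: d²=325 > ρ²=23 → inactive
o2: d²=409 > ρ²=23 → inactive
o3: d²=9 ≤ ρ²=23; F_rep = 22·(0,-3)/9² = (0.0000,-0.8148)
o4: d²=409 > ρ²=23 → inactive
F = F_att + ΣF_rep = (-1.5000,1.4352)
Δp = p'−p = (-0.3750,0.3588); α = Δx/Fx = (-3/8) / (-3/2) = 1/4
check: Δy/Fy = (155/432) / (155/108) = 1/4 ✓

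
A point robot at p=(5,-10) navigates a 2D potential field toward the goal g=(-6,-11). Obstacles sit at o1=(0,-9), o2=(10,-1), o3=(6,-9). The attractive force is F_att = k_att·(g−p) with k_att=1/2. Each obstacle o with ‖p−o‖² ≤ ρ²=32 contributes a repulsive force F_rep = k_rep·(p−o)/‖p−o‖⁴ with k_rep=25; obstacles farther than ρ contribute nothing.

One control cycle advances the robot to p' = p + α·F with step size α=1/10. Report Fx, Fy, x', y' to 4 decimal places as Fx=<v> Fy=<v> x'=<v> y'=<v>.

Fx=-11.5651 Fy=-6.7870 x'=3.8435 y'=-10.6787

F_att = 1/2·(g−p) = 1/2·(-11,-1) = (-5.5000,-0.5000)
o1: d²=26 ≤ ρ²=32; F_rep = 25·(5,-1)/26² = (0.1849,-0.0370)
o2: d²=106 > ρ²=32 → inactive
o3: d²=2 ≤ ρ²=32; F_rep = 25·(-1,-1)/2² = (-6.2500,-6.2500)
F = F_att + ΣF_rep = (-11.5651,-6.7870)
p' = p + 1/10·F = (3.8435,-10.6787)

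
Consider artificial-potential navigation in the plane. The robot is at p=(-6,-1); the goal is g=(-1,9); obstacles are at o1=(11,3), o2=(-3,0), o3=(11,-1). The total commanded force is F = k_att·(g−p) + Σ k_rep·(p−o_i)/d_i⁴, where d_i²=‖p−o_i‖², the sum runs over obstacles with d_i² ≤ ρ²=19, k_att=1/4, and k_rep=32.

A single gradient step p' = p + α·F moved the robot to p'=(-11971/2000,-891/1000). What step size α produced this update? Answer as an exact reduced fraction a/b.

α = 1/20

F_att = 1/4·(g−p) = 1/4·(5,10) = (1.2500,2.5000)
o1: d²=305 > ρ²=19 → inactive
o2: d²=10 ≤ ρ²=19; F_rep = 32·(-3,-1)/10² = (-0.9600,-0.3200)
o3: d²=289 > ρ²=19 → inactive
F = F_att + ΣF_rep = (0.2900,2.1800)
Δp = p'−p = (0.0145,0.1090); α = Δx/Fx = (29/2000) / (29/100) = 1/20
check: Δy/Fy = (109/1000) / (109/50) = 1/20 ✓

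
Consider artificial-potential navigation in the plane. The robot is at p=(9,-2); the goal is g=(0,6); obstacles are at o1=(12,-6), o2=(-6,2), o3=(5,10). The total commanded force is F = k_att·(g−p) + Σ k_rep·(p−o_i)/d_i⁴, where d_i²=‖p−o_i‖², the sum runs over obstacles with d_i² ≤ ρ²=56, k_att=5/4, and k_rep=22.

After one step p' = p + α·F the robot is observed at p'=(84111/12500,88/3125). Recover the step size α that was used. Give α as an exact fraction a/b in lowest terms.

F_att = 5/4·(g−p) = 5/4·(-9,8) = (-11.2500,10.0000)
o1: d²=25 ≤ ρ²=56; F_rep = 22·(-3,4)/25² = (-0.1056,0.1408)
o2: d²=241 > ρ²=56 → inactive
o3: d²=160 > ρ²=56 → inactive
F = F_att + ΣF_rep = (-11.3556,10.1408)
Δp = p'−p = (-2.2711,2.0282); α = Δx/Fx = (-28389/12500) / (-28389/2500) = 1/5
check: Δy/Fy = (6338/3125) / (6338/625) = 1/5 ✓

α = 1/5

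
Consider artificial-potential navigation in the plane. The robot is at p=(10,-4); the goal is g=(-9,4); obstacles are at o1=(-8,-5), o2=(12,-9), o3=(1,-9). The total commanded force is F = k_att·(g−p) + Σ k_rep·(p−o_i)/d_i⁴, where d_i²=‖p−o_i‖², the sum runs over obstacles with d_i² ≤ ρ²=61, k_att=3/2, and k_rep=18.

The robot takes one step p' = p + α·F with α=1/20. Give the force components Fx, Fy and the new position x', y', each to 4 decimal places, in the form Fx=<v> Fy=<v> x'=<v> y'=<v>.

F_att = 3/2·(g−p) = 3/2·(-19,8) = (-28.5000,12.0000)
o1: d²=325 > ρ²=61 → inactive
o2: d²=29 ≤ ρ²=61; F_rep = 18·(-2,5)/29² = (-0.0428,0.1070)
o3: d²=106 > ρ²=61 → inactive
F = F_att + ΣF_rep = (-28.5428,12.1070)
p' = p + 1/20·F = (8.5729,-3.3946)

Fx=-28.5428 Fy=12.1070 x'=8.5729 y'=-3.3946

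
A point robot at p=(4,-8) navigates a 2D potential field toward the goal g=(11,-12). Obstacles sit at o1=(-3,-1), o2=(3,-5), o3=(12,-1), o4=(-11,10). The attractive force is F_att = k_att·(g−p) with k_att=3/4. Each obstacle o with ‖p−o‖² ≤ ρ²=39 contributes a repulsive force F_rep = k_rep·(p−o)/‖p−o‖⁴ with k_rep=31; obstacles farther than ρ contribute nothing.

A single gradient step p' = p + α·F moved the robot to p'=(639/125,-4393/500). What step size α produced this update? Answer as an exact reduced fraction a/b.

α = 1/5

F_att = 3/4·(g−p) = 3/4·(7,-4) = (5.2500,-3.0000)
o1: d²=98 > ρ²=39 → inactive
o2: d²=10 ≤ ρ²=39; F_rep = 31·(1,-3)/10² = (0.3100,-0.9300)
o3: d²=113 > ρ²=39 → inactive
o4: d²=549 > ρ²=39 → inactive
F = F_att + ΣF_rep = (5.5600,-3.9300)
Δp = p'−p = (1.1120,-0.7860); α = Δx/Fx = (139/125) / (139/25) = 1/5
check: Δy/Fy = (-393/500) / (-393/100) = 1/5 ✓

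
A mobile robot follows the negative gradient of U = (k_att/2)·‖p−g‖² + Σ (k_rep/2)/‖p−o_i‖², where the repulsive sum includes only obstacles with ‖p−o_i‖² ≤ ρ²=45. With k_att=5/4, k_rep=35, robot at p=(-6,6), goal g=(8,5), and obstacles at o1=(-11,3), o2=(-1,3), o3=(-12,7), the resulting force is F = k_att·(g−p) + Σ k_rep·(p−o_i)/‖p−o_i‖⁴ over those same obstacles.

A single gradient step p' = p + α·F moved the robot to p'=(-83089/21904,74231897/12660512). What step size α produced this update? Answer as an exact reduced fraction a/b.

α = 1/8

F_att = 5/4·(g−p) = 5/4·(14,-1) = (17.5000,-1.2500)
o1: d²=34 ≤ ρ²=45; F_rep = 35·(5,3)/34² = (0.1514,0.0908)
o2: d²=34 ≤ ρ²=45; F_rep = 35·(-5,3)/34² = (-0.1514,0.0908)
o3: d²=37 ≤ ρ²=45; F_rep = 35·(6,-1)/37² = (0.1534,-0.0256)
F = F_att + ΣF_rep = (17.6534,-1.0939)
Δp = p'−p = (2.2067,-0.1367); α = Δx/Fx = (48335/21904) / (48335/2738) = 1/8
check: Δy/Fy = (-1731175/12660512) / (-1731175/1582564) = 1/8 ✓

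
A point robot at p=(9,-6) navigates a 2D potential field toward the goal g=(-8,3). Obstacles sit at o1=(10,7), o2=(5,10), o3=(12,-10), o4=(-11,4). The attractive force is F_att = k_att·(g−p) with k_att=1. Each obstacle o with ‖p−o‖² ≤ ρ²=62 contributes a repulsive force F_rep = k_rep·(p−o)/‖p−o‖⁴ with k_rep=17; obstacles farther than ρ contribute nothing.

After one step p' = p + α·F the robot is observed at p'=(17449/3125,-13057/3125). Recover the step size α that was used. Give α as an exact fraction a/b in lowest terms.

F_att = 1·(g−p) = 1·(-17,9) = (-17.0000,9.0000)
o1: d²=170 > ρ²=62 → inactive
o2: d²=272 > ρ²=62 → inactive
o3: d²=25 ≤ ρ²=62; F_rep = 17·(-3,4)/25² = (-0.0816,0.1088)
o4: d²=500 > ρ²=62 → inactive
F = F_att + ΣF_rep = (-17.0816,9.1088)
Δp = p'−p = (-3.4163,1.8218); α = Δx/Fx = (-10676/3125) / (-10676/625) = 1/5
check: Δy/Fy = (5693/3125) / (5693/625) = 1/5 ✓

α = 1/5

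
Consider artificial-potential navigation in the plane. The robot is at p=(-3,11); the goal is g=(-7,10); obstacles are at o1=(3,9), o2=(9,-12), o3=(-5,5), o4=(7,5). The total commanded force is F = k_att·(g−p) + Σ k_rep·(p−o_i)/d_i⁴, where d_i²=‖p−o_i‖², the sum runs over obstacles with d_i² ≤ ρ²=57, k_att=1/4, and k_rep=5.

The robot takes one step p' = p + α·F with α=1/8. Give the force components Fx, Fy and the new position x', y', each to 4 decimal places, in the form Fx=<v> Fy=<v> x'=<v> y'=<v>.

Fx=-1.0125 Fy=-0.2250 x'=-3.1266 y'=10.9719

F_att = 1/4·(g−p) = 1/4·(-4,-1) = (-1.0000,-0.2500)
o1: d²=40 ≤ ρ²=57; F_rep = 5·(-6,2)/40² = (-0.0187,0.0063)
o2: d²=673 > ρ²=57 → inactive
o3: d²=40 ≤ ρ²=57; F_rep = 5·(2,6)/40² = (0.0063,0.0187)
o4: d²=136 > ρ²=57 → inactive
F = F_att + ΣF_rep = (-1.0125,-0.2250)
p' = p + 1/8·F = (-3.1266,10.9719)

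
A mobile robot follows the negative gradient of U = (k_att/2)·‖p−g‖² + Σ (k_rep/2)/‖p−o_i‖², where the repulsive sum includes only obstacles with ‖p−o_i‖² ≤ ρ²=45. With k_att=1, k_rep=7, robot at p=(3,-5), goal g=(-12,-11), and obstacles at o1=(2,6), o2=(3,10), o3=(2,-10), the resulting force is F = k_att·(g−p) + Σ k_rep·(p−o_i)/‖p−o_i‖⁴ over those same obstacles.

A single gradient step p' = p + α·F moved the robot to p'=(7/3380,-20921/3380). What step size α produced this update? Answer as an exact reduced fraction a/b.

F_att = 1·(g−p) = 1·(-15,-6) = (-15.0000,-6.0000)
o1: d²=122 > ρ²=45 → inactive
o2: d²=225 > ρ²=45 → inactive
o3: d²=26 ≤ ρ²=45; F_rep = 7·(1,5)/26² = (0.0104,0.0518)
F = F_att + ΣF_rep = (-14.9896,-5.9482)
Δp = p'−p = (-2.9979,-1.1896); α = Δx/Fx = (-10133/3380) / (-10133/676) = 1/5
check: Δy/Fy = (-4021/3380) / (-4021/676) = 1/5 ✓

α = 1/5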